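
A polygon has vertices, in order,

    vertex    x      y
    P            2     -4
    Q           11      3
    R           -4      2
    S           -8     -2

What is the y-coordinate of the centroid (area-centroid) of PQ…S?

Apply the shoelace (surveyor's) formula. First the cross-terms c_i = x_i·y_{i+1} − x_{i+1}·y_i:
  50, 34, 24, 36  ⇒  2A = 144, A = 72.
Then Σ (y_i + y_{i+1})·c_i = -96, so ȳ = -96 / (6·72) = -2/9.

-2/9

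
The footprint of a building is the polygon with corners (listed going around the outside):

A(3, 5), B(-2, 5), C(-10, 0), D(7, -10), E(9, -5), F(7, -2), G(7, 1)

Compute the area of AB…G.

150

Apply the shoelace (surveyor's) formula: 2A = Σ (x_i·y_{i+1} − x_{i+1}·y_i), indices taken mod 7.
A→B: (3)(5) − (-2)(5) = 25
B→C: (-2)(0) − (-10)(5) = 50
C→D: (-10)(-10) − (7)(0) = 100
D→E: (7)(-5) − (9)(-10) = 55
E→F: (9)(-2) − (7)(-5) = 17
F→G: (7)(1) − (7)(-2) = 21
G→A: (7)(5) − (3)(1) = 32
Σ = 300
Area = |Σ|/2 = 150.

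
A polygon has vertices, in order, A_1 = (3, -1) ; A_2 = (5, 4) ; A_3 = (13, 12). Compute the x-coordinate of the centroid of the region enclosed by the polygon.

7

Apply the shoelace (surveyor's) formula. First the cross-terms c_i = x_i·y_{i+1} − x_{i+1}·y_i:
  17, 8, -49  ⇒  2A = -24, A = -12.
Then Σ (x_i + x_{i+1})·c_i = -504, so x̄ = -504 / (6·(-12)) = 7.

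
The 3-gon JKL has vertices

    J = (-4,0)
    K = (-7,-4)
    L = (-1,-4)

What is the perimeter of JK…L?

16

|JK| = √((-3)² + (-4)²) = √25 = 5
|KL| = √((6)² + (0)²) = √36 = 6
|LJ| = √((-3)² + (4)²) = √25 = 5
Perimeter = 5 + 6 + 5 = 16.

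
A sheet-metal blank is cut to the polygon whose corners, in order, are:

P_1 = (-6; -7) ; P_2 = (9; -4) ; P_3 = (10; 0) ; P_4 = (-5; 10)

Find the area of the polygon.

161

P_1→P_2: (-6)(-4) − (9)(-7) = 87
P_2→P_3: (9)(0) − (10)(-4) = 40
P_3→P_4: (10)(10) − (-5)(0) = 100
P_4→P_1: (-5)(-7) − (-6)(10) = 95
Σ = 322
Area = |Σ|/2 = 161.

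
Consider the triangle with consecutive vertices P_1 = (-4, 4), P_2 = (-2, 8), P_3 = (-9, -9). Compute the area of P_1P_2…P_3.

3

P_1→P_2: (-4)(8) − (-2)(4) = -24
P_2→P_3: (-2)(-9) − (-9)(8) = 90
P_3→P_1: (-9)(4) − (-4)(-9) = -72
Σ = -6
Area = |Σ|/2 = 3.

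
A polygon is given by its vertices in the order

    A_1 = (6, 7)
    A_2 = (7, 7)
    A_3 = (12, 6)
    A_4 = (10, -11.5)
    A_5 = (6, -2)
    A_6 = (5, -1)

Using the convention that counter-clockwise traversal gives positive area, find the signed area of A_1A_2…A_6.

-76.5

Σ = (-7) + (-42) + (-198) + (49) + (4) + (41) = -153
Signed area = Σ/2 = -76.5 (negative ⇒ clockwise traversal).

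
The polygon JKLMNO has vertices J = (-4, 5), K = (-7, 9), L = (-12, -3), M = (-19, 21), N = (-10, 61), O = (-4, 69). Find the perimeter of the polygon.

158

|JK| = √((-3)² + (4)²) = √25 = 5
|KL| = √((-5)² + (-12)²) = √169 = 13
|LM| = √((-7)² + (24)²) = √625 = 25
|MN| = √((9)² + (40)²) = √1681 = 41
|NO| = √((6)² + (8)²) = √100 = 10
|OJ| = √((0)² + (-64)²) = √4096 = 64
Perimeter = 5 + 13 + 25 + 41 + 10 + 64 = 158.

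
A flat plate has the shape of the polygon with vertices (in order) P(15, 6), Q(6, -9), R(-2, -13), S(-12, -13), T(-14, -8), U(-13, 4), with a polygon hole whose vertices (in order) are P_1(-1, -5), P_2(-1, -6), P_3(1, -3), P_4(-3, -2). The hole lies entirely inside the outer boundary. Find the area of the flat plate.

384.5

Outer boundary:
Apply the shoelace (surveyor's) formula: 2A = Σ (x_i·y_{i+1} − x_{i+1}·y_i), indices taken mod 6.
P→Q: (15)(-9) − (6)(6) = -171
Q→R: (6)(-13) − (-2)(-9) = -96
R→S: (-2)(-13) − (-12)(-13) = -130
S→T: (-12)(-8) − (-14)(-13) = -86
T→U: (-14)(4) − (-13)(-8) = -160
U→P: (-13)(6) − (15)(4) = -138
Σ = -781
Area = |Σ|/2 = 390.5.
Hole:
Apply the shoelace (surveyor's) formula: 2A = Σ (x_i·y_{i+1} − x_{i+1}·y_i), indices taken mod 4.
P_1→P_2: (-1)(-6) − (-1)(-5) = 1
P_2→P_3: (-1)(-3) − (1)(-6) = 9
P_3→P_4: (1)(-2) − (-3)(-3) = -11
P_4→P_1: (-3)(-5) − (-1)(-2) = 13
Σ = 12
Area = |Σ|/2 = 6.
Net area = 390.5 − 6 = 384.5.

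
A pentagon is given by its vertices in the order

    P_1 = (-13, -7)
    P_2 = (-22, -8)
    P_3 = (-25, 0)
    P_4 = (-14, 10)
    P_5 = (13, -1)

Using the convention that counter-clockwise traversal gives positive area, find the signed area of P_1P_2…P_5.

Apply Gauss's area formula: 2A = Σ (x_i·y_{i+1} − x_{i+1}·y_i), indices taken mod 5.
P_1→P_2: (-13)(-8) − (-22)(-7) = -50
P_2→P_3: (-22)(0) − (-25)(-8) = -200
P_3→P_4: (-25)(10) − (-14)(0) = -250
P_4→P_5: (-14)(-1) − (13)(10) = -116
P_5→P_1: (13)(-7) − (-13)(-1) = -104
Σ = -720
Signed area = Σ/2 = -360 (negative ⇒ clockwise traversal).

-360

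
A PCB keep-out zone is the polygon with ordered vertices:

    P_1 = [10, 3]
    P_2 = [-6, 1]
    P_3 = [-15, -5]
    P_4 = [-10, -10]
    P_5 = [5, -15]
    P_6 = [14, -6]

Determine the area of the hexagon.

327.5

P_1→P_2: (10)(1) − (-6)(3) = 28
P_2→P_3: (-6)(-5) − (-15)(1) = 45
P_3→P_4: (-15)(-10) − (-10)(-5) = 100
P_4→P_5: (-10)(-15) − (5)(-10) = 200
P_5→P_6: (5)(-6) − (14)(-15) = 180
P_6→P_1: (14)(3) − (10)(-6) = 102
Σ = 655
Area = |Σ|/2 = 327.5.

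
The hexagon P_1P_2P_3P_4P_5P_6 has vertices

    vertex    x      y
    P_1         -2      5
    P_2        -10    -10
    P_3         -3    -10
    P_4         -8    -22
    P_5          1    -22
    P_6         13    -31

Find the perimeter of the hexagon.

100

|P_1P_2| = √((-8)² + (-15)²) = √289 = 17
|P_2P_3| = √((7)² + (0)²) = √49 = 7
|P_3P_4| = √((-5)² + (-12)²) = √169 = 13
|P_4P_5| = √((9)² + (0)²) = √81 = 9
|P_5P_6| = √((12)² + (-9)²) = √225 = 15
|P_6P_1| = √((-15)² + (36)²) = √1521 = 39
Perimeter = 17 + 7 + 13 + 9 + 15 + 39 = 100.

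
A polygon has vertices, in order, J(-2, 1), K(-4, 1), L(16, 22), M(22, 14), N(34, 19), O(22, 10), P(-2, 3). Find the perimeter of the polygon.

96

|JK| = √((-2)² + (0)²) = √4 = 2
|KL| = √((20)² + (21)²) = √841 = 29
|LM| = √((6)² + (-8)²) = √100 = 10
|MN| = √((12)² + (5)²) = √169 = 13
|NO| = √((-12)² + (-9)²) = √225 = 15
|OP| = √((-24)² + (-7)²) = √625 = 25
|PJ| = √((0)² + (-2)²) = √4 = 2
Perimeter = 2 + 29 + 10 + 13 + 15 + 25 + 2 = 96.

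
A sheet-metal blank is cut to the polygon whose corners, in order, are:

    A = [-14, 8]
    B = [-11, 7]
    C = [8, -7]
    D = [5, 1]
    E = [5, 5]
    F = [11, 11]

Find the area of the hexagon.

158

Apply Gauss's area formula: 2A = Σ (x_i·y_{i+1} − x_{i+1}·y_i), indices taken mod 6.
Σ = (-10) + (21) + (43) + (20) + (0) + (242) = 316
Area = |Σ|/2 = 158.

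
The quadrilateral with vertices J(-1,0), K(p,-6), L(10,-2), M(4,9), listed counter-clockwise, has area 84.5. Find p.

The doubled signed area Σ (x_i y_{i+1} − x_{i+1} y_i) is linear in p.
With p=0 it equals 173; the coefficient of p is -2 (from the two edges through K).
So -2·p + 173 = 2·84.5 = 169 ⇒ p = 2.

2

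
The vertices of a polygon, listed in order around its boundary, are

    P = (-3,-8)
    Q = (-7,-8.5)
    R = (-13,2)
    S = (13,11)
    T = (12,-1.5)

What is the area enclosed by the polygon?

Apply Gauss's area formula: 2A = Σ (x_i·y_{i+1} − x_{i+1}·y_i), indices taken mod 5.
Σ = (-30.5) + (-124.5) + (-169) + (-151.5) + (-100.5) = -576
Area = |Σ|/2 = 288.

288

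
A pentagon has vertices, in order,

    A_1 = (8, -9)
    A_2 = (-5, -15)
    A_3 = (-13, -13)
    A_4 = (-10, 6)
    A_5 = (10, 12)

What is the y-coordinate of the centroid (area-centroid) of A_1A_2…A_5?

Apply the shoelace formula. First the cross-terms c_i = x_i·y_{i+1} − x_{i+1}·y_i:
  -165, -130, -208, -180, -186  ⇒  2A = -869, A = -434.5.
Then Σ (y_i + y_{i+1})·c_i = 5258, so ȳ = 5258 / (6·(-434.5)) = -478/237.

-478/237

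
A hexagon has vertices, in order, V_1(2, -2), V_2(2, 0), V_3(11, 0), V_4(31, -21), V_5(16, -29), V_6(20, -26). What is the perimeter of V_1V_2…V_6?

|V_1V_2| = √((0)² + (2)²) = √4 = 2
|V_2V_3| = √((9)² + (0)²) = √81 = 9
|V_3V_4| = √((20)² + (-21)²) = √841 = 29
|V_4V_5| = √((-15)² + (-8)²) = √289 = 17
|V_5V_6| = √((4)² + (3)²) = √25 = 5
|V_6V_1| = √((-18)² + (24)²) = √900 = 30
Perimeter = 2 + 9 + 29 + 17 + 5 + 30 = 92.

92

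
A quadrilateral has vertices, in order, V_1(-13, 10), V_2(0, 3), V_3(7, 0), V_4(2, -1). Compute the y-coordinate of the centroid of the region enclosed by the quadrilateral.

Apply the shoelace formula. First the cross-terms c_i = x_i·y_{i+1} − x_{i+1}·y_i:
  -39, -21, -7, 7  ⇒  2A = -60, A = -30.
Then Σ (y_i + y_{i+1})·c_i = -500, so ȳ = -500 / (6·(-30)) = 25/9.

25/9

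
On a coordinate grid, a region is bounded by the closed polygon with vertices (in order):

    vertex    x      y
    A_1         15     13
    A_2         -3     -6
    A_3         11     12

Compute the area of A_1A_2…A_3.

29

A_1→A_2: (15)(-6) − (-3)(13) = -51
A_2→A_3: (-3)(12) − (11)(-6) = 30
A_3→A_1: (11)(13) − (15)(12) = -37
Σ = -58
Area = |Σ|/2 = 29.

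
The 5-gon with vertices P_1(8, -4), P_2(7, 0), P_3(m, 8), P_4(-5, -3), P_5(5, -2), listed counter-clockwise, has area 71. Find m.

The doubled signed area Σ (x_i y_{i+1} − x_{i+1} y_i) is linear in m.
With m=0 it equals 145; the coefficient of m is -3 (from the two edges through P_3).
So -3·m + 145 = 2·71 = 142 ⇒ m = 1.

1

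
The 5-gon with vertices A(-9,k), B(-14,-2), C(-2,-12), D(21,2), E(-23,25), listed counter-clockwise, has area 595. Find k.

Write out the shoelace sum; only the two edges meeting at A involve k:
2·Area = [((-23)·k − (-9)·25) + ((-9)·(-2) − (-14)·k)] + 983
       = -9·k + 1226 = 1190
⇒ k = 4.

4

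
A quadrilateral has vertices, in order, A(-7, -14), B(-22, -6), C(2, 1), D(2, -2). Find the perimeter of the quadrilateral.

60

|AB| = √((-15)² + (8)²) = √289 = 17
|BC| = √((24)² + (7)²) = √625 = 25
|CD| = √((0)² + (-3)²) = √9 = 3
|DA| = √((-9)² + (-12)²) = √225 = 15
Perimeter = 17 + 25 + 3 + 15 = 60.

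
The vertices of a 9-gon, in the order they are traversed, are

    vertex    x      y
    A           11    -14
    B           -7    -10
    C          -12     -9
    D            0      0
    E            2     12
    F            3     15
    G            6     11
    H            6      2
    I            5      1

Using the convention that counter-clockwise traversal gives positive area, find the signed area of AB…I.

-233.5

Apply the surveyor's formula: 2A = Σ (x_i·y_{i+1} − x_{i+1}·y_i), indices taken mod 9.
Cross-terms: -208, -57, 0, 0, -6, -57, -54, -4, -81  ⇒  Σ = -467
Signed area = Σ/2 = -233.5 (negative ⇒ clockwise traversal).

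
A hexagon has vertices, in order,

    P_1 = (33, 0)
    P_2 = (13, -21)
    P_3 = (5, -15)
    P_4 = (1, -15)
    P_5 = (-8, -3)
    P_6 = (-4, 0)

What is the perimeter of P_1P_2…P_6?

100

|P_1P_2| = √((-20)² + (-21)²) = √841 = 29
|P_2P_3| = √((-8)² + (6)²) = √100 = 10
|P_3P_4| = √((-4)² + (0)²) = √16 = 4
|P_4P_5| = √((-9)² + (12)²) = √225 = 15
|P_5P_6| = √((4)² + (3)²) = √25 = 5
|P_6P_1| = √((37)² + (0)²) = √1369 = 37
Perimeter = 29 + 10 + 4 + 15 + 5 + 37 = 100.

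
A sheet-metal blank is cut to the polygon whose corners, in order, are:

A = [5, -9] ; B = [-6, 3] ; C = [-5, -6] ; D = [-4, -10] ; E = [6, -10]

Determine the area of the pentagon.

67

Apply the shoelace (surveyor's) formula: 2A = Σ (x_i·y_{i+1} − x_{i+1}·y_i), indices taken mod 5.
Cross-terms: -39, 51, 26, 100, -4  ⇒  Σ = 134
Area = |Σ|/2 = 67.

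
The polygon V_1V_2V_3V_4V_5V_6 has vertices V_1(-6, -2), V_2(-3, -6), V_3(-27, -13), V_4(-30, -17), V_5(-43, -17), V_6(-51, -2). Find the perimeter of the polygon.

110

|V_1V_2| = √((3)² + (-4)²) = √25 = 5
|V_2V_3| = √((-24)² + (-7)²) = √625 = 25
|V_3V_4| = √((-3)² + (-4)²) = √25 = 5
|V_4V_5| = √((-13)² + (0)²) = √169 = 13
|V_5V_6| = √((-8)² + (15)²) = √289 = 17
|V_6V_1| = √((45)² + (0)²) = √2025 = 45
Perimeter = 5 + 25 + 5 + 13 + 17 + 45 = 110.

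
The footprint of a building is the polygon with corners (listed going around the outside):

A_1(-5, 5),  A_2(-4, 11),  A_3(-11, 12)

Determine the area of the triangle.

21.5

Σ = (-35) + (73) + (5) = 43
Area = |Σ|/2 = 21.5.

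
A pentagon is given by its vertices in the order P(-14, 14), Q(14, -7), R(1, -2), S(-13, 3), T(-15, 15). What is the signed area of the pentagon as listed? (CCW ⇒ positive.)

-146

Apply the shoelace (surveyor's) formula: 2A = Σ (x_i·y_{i+1} − x_{i+1}·y_i), indices taken mod 5.
Σ = (-98) + (-21) + (-23) + (-150) + (0) = -292
Signed area = Σ/2 = -146 (negative ⇒ clockwise traversal).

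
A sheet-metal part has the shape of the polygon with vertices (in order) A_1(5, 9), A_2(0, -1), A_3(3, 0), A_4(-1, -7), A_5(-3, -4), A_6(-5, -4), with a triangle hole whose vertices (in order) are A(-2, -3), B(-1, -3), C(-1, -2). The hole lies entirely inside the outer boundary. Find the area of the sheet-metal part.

Outer boundary:
Σ = (-5) + (3) + (-21) + (-17) + (-8) + (-25) = -73
Area = |Σ|/2 = 36.5.
Hole:
Apply Gauss's area formula: 2A = Σ (x_i·y_{i+1} − x_{i+1}·y_i), indices taken mod 3.
Σ = (3) + (-1) + (-1) = 1
Area = |Σ|/2 = 0.5.
Net area = 36.5 − 0.5 = 36.

36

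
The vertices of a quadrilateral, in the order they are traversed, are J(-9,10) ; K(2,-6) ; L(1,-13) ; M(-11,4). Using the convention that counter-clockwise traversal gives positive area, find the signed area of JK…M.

Apply the shoelace formula: 2A = Σ (x_i·y_{i+1} − x_{i+1}·y_i), indices taken mod 4.
Σ = (34) + (-20) + (-139) + (-74) = -199
Signed area = Σ/2 = -99.5 (negative ⇒ clockwise traversal).

-99.5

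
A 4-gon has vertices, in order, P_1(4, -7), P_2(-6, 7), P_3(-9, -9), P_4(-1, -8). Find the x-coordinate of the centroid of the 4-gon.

Apply the shoelace formula. First the cross-terms c_i = x_i·y_{i+1} − x_{i+1}·y_i:
  -14, 117, 63, 39  ⇒  2A = 205, A = 102.5.
Then Σ (x_i + x_{i+1})·c_i = -2240, so x̄ = -2240 / (6·102.5) = -448/123.

-448/123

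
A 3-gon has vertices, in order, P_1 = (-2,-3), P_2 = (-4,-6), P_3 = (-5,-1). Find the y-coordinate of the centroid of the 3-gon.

-10/3

Apply the shoelace formula. First the cross-terms c_i = x_i·y_{i+1} − x_{i+1}·y_i:
  0, -26, 13  ⇒  2A = -13, A = -6.5.
Then Σ (y_i + y_{i+1})·c_i = 130, so ȳ = 130 / (6·(-6.5)) = -10/3.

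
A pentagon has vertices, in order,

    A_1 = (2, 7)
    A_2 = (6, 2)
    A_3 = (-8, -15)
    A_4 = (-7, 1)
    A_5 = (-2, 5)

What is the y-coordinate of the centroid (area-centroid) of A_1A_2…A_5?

-286/141

Apply the surveyor's formula. First the cross-terms c_i = x_i·y_{i+1} − x_{i+1}·y_i:
  -38, -74, -113, -33, -24  ⇒  2A = -282, A = -141.
Then Σ (y_i + y_{i+1})·c_i = 1716, so ȳ = 1716 / (6·(-141)) = -286/141.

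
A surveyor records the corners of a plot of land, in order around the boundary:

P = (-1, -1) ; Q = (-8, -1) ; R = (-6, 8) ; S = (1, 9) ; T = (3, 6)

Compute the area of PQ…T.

Apply Gauss's area formula: 2A = Σ (x_i·y_{i+1} − x_{i+1}·y_i), indices taken mod 5.
Σ = (-7) + (-70) + (-62) + (-21) + (3) = -157
Area = |Σ|/2 = 78.5.

78.5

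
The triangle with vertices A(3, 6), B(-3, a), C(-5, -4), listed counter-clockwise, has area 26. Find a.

5

The doubled signed area Σ (x_i y_{i+1} − x_{i+1} y_i) is linear in a.
With a=0 it equals 12; the coefficient of a is 8 (from the two edges through B).
So 8·a + 12 = 2·26 = 52 ⇒ a = 5.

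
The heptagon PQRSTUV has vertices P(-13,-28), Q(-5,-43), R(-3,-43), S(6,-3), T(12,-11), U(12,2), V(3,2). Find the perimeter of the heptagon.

126

|PQ| = √((8)² + (-15)²) = √289 = 17
|QR| = √((2)² + (0)²) = √4 = 2
|RS| = √((9)² + (40)²) = √1681 = 41
|ST| = √((6)² + (-8)²) = √100 = 10
|TU| = √((0)² + (13)²) = √169 = 13
|UV| = √((-9)² + (0)²) = √81 = 9
|VP| = √((-16)² + (-30)²) = √1156 = 34
Perimeter = 17 + 2 + 41 + 10 + 13 + 9 + 34 = 126.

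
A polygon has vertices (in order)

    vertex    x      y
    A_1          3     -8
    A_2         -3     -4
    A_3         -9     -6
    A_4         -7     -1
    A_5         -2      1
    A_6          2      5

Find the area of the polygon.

69.5

Apply the surveyor's formula: 2A = Σ (x_i·y_{i+1} − x_{i+1}·y_i), indices taken mod 6.
Cross-terms: -36, -18, -33, -9, -12, -31  ⇒  Σ = -139
Area = |Σ|/2 = 69.5.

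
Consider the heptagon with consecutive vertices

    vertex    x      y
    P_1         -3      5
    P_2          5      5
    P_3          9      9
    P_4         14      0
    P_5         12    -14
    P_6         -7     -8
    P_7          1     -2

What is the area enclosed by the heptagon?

267.5

Apply Gauss's area formula: 2A = Σ (x_i·y_{i+1} − x_{i+1}·y_i), indices taken mod 7.
Σ = (-40) + (0) + (-126) + (-196) + (-194) + (22) + (-1) = -535
Area = |Σ|/2 = 267.5.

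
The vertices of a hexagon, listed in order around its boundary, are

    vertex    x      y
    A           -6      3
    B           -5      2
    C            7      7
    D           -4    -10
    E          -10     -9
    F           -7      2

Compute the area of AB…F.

Apply the shoelace formula: 2A = Σ (x_i·y_{i+1} − x_{i+1}·y_i), indices taken mod 6.
A→B: (-6)(2) − (-5)(3) = 3
B→C: (-5)(7) − (7)(2) = -49
C→D: (7)(-10) − (-4)(7) = -42
D→E: (-4)(-9) − (-10)(-10) = -64
E→F: (-10)(2) − (-7)(-9) = -83
F→A: (-7)(3) − (-6)(2) = -9
Σ = -244
Area = |Σ|/2 = 122.

122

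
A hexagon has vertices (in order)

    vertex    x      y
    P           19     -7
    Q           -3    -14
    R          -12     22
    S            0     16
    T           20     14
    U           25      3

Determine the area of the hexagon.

777.5

Apply the shoelace (surveyor's) formula: 2A = Σ (x_i·y_{i+1} − x_{i+1}·y_i), indices taken mod 6.
Σ = (-287) + (-234) + (-192) + (-320) + (-290) + (-232) = -1555
Area = |Σ|/2 = 777.5.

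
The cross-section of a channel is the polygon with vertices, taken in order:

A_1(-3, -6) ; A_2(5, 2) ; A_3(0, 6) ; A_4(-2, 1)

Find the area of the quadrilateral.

Apply Gauss's area formula: 2A = Σ (x_i·y_{i+1} − x_{i+1}·y_i), indices taken mod 4.
Cross-terms: 24, 30, 12, 15  ⇒  Σ = 81
Area = |Σ|/2 = 40.5.

40.5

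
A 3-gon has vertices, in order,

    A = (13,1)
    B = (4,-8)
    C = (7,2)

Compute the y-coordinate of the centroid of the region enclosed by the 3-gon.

Apply the shoelace (surveyor's) formula. First the cross-terms c_i = x_i·y_{i+1} − x_{i+1}·y_i:
  -108, 64, -19  ⇒  2A = -63, A = -31.5.
Then Σ (y_i + y_{i+1})·c_i = 315, so ȳ = 315 / (6·(-31.5)) = -5/3.

-5/3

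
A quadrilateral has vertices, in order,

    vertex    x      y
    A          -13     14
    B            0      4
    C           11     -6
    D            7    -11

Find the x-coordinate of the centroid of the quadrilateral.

16/11

Apply the shoelace (surveyor's) formula. First the cross-terms c_i = x_i·y_{i+1} − x_{i+1}·y_i:
  -52, -44, -79, -45  ⇒  2A = -220, A = -110.
Then Σ (x_i + x_{i+1})·c_i = -960, so x̄ = -960 / (6·(-110)) = 16/11.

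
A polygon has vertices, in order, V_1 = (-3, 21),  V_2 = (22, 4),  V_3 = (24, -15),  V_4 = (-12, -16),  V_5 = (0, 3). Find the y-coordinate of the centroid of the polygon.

-524/213

Apply the shoelace formula. First the cross-terms c_i = x_i·y_{i+1} − x_{i+1}·y_i:
  -474, -426, -564, -36, 9  ⇒  2A = -1491, A = -745.5.
Then Σ (y_i + y_{i+1})·c_i = 11004, so ȳ = 11004 / (6·(-745.5)) = -524/213.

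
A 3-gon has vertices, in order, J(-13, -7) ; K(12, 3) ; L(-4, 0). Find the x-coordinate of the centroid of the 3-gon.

-5/3

Apply the surveyor's formula. First the cross-terms c_i = x_i·y_{i+1} − x_{i+1}·y_i:
  45, 12, 28  ⇒  2A = 85, A = 42.5.
Then Σ (x_i + x_{i+1})·c_i = -425, so x̄ = -425 / (6·42.5) = -5/3.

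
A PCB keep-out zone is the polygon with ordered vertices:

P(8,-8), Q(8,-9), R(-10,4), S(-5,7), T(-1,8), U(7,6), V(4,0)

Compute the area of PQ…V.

Σ = (-8) + (-58) + (-50) + (-33) + (-62) + (-24) + (-32) = -267
Area = |Σ|/2 = 133.5.

133.5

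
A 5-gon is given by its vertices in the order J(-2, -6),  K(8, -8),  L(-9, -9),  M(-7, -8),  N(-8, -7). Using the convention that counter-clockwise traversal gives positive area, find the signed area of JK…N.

Cross-terms: 64, -144, 9, -15, 34  ⇒  Σ = -52
Signed area = Σ/2 = -26 (negative ⇒ clockwise traversal).

-26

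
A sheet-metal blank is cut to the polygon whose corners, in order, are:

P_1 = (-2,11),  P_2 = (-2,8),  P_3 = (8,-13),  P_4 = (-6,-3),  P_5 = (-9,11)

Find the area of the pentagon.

152

Apply the surveyor's formula: 2A = Σ (x_i·y_{i+1} − x_{i+1}·y_i), indices taken mod 5.
Σ = (6) + (-38) + (-102) + (-93) + (-77) = -304
Area = |Σ|/2 = 152.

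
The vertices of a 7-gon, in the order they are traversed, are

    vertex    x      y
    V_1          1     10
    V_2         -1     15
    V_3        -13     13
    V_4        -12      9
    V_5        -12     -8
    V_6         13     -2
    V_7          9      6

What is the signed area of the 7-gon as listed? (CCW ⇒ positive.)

379

Σ = (25) + (182) + (39) + (204) + (128) + (96) + (84) = 758
Signed area = Σ/2 = 379 (positive ⇒ counter-clockwise traversal).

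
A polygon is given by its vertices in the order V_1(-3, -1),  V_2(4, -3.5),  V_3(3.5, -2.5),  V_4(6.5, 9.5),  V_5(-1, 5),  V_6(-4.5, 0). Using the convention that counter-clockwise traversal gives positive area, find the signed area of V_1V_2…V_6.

Cross-terms: 14.5, 2.25, 49.5, 42, 22.5, 4.5  ⇒  Σ = 135.25
Signed area = Σ/2 = 67.625 (positive ⇒ counter-clockwise traversal).

67.625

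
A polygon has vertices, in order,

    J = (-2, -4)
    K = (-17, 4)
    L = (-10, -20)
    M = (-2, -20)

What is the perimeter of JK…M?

66

|JK| = √((-15)² + (8)²) = √289 = 17
|KL| = √((7)² + (-24)²) = √625 = 25
|LM| = √((8)² + (0)²) = √64 = 8
|MJ| = √((0)² + (16)²) = √256 = 16
Perimeter = 17 + 25 + 8 + 16 = 66.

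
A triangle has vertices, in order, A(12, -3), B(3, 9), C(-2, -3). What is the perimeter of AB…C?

|AB| = √((-9)² + (12)²) = √225 = 15
|BC| = √((-5)² + (-12)²) = √169 = 13
|CA| = √((14)² + (0)²) = √196 = 14
Perimeter = 15 + 13 + 14 = 42.

42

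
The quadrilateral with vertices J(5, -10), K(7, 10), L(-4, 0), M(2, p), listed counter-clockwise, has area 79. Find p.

-2

The doubled signed area Σ (x_i y_{i+1} − x_{i+1} y_i) is linear in p.
With p=0 it equals 140; the coefficient of p is -9 (from the two edges through M).
So -9·p + 140 = 2·79 = 158 ⇒ p = -2.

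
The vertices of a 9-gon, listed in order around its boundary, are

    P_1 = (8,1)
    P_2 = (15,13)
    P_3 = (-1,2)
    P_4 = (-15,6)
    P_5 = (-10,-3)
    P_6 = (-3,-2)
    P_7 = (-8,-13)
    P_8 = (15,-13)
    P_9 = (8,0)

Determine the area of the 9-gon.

Apply the shoelace formula: 2A = Σ (x_i·y_{i+1} − x_{i+1}·y_i), indices taken mod 9.
Σ = (89) + (43) + (24) + (105) + (11) + (23) + (299) + (104) + (8) = 706
Area = |Σ|/2 = 353.

353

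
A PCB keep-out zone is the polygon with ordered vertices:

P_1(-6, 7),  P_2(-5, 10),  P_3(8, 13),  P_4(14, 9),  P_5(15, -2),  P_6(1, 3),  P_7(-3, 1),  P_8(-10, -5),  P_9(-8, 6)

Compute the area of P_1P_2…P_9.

Apply the shoelace (surveyor's) formula: 2A = Σ (x_i·y_{i+1} − x_{i+1}·y_i), indices taken mod 9.
Cross-terms: -25, -145, -110, -163, 47, 10, 25, -100, -20  ⇒  Σ = -481
Area = |Σ|/2 = 240.5.

240.5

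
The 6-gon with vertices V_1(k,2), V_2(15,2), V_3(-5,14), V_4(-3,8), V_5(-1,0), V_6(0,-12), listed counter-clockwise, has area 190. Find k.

12

The doubled signed area Σ (x_i y_{i+1} − x_{i+1} y_i) is linear in k.
With k=0 it equals 212; the coefficient of k is 14 (from the two edges through V_1).
So 14·k + 212 = 2·190 = 380 ⇒ k = 12.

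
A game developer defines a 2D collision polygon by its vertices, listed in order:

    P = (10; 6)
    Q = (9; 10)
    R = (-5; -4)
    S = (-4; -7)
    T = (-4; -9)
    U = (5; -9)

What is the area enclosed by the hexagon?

Σ = (46) + (14) + (19) + (8) + (81) + (120) = 288
Area = |Σ|/2 = 144.

144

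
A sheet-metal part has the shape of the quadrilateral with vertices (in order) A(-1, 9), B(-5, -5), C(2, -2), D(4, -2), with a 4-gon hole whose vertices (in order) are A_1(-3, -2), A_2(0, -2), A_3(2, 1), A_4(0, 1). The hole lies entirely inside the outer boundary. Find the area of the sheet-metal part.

46.5

Outer boundary:
Apply the shoelace (surveyor's) formula: 2A = Σ (x_i·y_{i+1} − x_{i+1}·y_i), indices taken mod 4.
Cross-terms: 50, 20, 4, 34  ⇒  Σ = 108
Area = |Σ|/2 = 54.
Hole:
Apply the surveyor's formula: 2A = Σ (x_i·y_{i+1} − x_{i+1}·y_i), indices taken mod 4.
Σ = (6) + (4) + (2) + (3) = 15
Area = |Σ|/2 = 7.5.
Net area = 54 − 7.5 = 46.5.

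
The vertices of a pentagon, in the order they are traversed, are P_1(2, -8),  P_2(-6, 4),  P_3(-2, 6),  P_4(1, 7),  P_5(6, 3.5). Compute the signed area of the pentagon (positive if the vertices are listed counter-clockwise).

Apply the surveyor's formula: 2A = Σ (x_i·y_{i+1} − x_{i+1}·y_i), indices taken mod 5.
Σ = (-40) + (-28) + (-20) + (-38.5) + (-55) = -181.5
Signed area = Σ/2 = -90.75 (negative ⇒ clockwise traversal).

-90.75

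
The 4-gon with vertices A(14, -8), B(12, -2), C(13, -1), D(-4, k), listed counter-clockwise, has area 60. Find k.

-10

The doubled signed area Σ (x_i y_{i+1} − x_{i+1} y_i) is linear in k.
With k=0 it equals 110; the coefficient of k is -1 (from the two edges through D).
So -1·k + 110 = 2·60 = 120 ⇒ k = -10.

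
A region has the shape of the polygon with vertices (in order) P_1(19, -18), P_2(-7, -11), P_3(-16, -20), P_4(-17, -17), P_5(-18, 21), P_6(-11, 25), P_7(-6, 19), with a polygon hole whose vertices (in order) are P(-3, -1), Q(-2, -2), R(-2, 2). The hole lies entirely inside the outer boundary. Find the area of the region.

Outer boundary:
Apply the surveyor's formula: 2A = Σ (x_i·y_{i+1} − x_{i+1}·y_i), indices taken mod 7.
P_1→P_2: (19)(-11) − (-7)(-18) = -335
P_2→P_3: (-7)(-20) − (-16)(-11) = -36
P_3→P_4: (-16)(-17) − (-17)(-20) = -68
P_4→P_5: (-17)(21) − (-18)(-17) = -663
P_5→P_6: (-18)(25) − (-11)(21) = -219
P_6→P_7: (-11)(19) − (-6)(25) = -59
P_7→P_1: (-6)(-18) − (19)(19) = -253
Σ = -1633
Area = |Σ|/2 = 816.5.
Hole:
Apply the shoelace formula: 2A = Σ (x_i·y_{i+1} − x_{i+1}·y_i), indices taken mod 3.
P→Q: (-3)(-2) − (-2)(-1) = 4
Q→R: (-2)(2) − (-2)(-2) = -8
R→P: (-2)(-1) − (-3)(2) = 8
Σ = 4
Area = |Σ|/2 = 2.
Net area = 816.5 − 2 = 814.5.

814.5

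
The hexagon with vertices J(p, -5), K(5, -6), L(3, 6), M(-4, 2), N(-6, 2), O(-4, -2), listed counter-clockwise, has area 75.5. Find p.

The doubled signed area Σ (x_i y_{i+1} − x_{i+1} y_i) is linear in p.
With p=0 it equals 147; the coefficient of p is -4 (from the two edges through J).
So -4·p + 147 = 2·75.5 = 151 ⇒ p = -1.

-1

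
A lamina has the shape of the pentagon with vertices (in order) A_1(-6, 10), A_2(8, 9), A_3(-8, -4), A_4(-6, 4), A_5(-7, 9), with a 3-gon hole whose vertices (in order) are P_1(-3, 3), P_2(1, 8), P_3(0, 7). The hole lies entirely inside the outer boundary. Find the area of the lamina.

Outer boundary:
Apply the shoelace formula: 2A = Σ (x_i·y_{i+1} − x_{i+1}·y_i), indices taken mod 5.
Cross-terms: -134, 40, -56, -26, -16  ⇒  Σ = -192
Area = |Σ|/2 = 96.
Hole:
P_1→P_2: (-3)(8) − (1)(3) = -27
P_2→P_3: (1)(7) − (0)(8) = 7
P_3→P_1: (0)(3) − (-3)(7) = 21
Σ = 1
Area = |Σ|/2 = 0.5.
Net area = 96 − 0.5 = 95.5.

95.5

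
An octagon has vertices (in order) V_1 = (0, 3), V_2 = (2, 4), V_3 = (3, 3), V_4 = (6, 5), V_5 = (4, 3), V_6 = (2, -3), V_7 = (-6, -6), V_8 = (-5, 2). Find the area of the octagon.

61

V_1→V_2: (0)(4) − (2)(3) = -6
V_2→V_3: (2)(3) − (3)(4) = -6
V_3→V_4: (3)(5) − (6)(3) = -3
V_4→V_5: (6)(3) − (4)(5) = -2
V_5→V_6: (4)(-3) − (2)(3) = -18
V_6→V_7: (2)(-6) − (-6)(-3) = -30
V_7→V_8: (-6)(2) − (-5)(-6) = -42
V_8→V_1: (-5)(3) − (0)(2) = -15
Σ = -122
Area = |Σ|/2 = 61.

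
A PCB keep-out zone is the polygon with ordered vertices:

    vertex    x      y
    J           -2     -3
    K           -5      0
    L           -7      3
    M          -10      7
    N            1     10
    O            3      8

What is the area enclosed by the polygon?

Apply the surveyor's formula: 2A = Σ (x_i·y_{i+1} − x_{i+1}·y_i), indices taken mod 6.
Σ = (-15) + (-15) + (-19) + (-107) + (-22) + (7) = -171
Area = |Σ|/2 = 85.5.

85.5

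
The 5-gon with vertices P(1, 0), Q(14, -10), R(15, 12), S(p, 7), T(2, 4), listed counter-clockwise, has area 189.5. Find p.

The doubled signed area Σ (x_i y_{i+1} − x_{i+1} y_i) is linear in p.
With p=0 it equals 395; the coefficient of p is -8 (from the two edges through S).
So -8·p + 395 = 2·189.5 = 379 ⇒ p = 2.

2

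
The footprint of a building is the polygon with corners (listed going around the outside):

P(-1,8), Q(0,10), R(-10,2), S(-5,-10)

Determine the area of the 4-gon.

75

P→Q: (-1)(10) − (0)(8) = -10
Q→R: (0)(2) − (-10)(10) = 100
R→S: (-10)(-10) − (-5)(2) = 110
S→P: (-5)(8) − (-1)(-10) = -50
Σ = 150
Area = |Σ|/2 = 75.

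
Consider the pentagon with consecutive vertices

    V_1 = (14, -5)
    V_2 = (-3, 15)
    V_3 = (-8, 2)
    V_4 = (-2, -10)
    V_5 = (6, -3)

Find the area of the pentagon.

Cross-terms: 195, 114, 84, 66, 12  ⇒  Σ = 471
Area = |Σ|/2 = 235.5.

235.5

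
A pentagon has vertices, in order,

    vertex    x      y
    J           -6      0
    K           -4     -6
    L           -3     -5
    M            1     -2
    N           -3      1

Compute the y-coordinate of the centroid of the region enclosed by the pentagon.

-152/75

Apply Gauss's area formula. First the cross-terms c_i = x_i·y_{i+1} − x_{i+1}·y_i:
  36, 2, 11, -5, 6  ⇒  2A = 50, A = 25.
Then Σ (y_i + y_{i+1})·c_i = -304, so ȳ = -304 / (6·25) = -152/75.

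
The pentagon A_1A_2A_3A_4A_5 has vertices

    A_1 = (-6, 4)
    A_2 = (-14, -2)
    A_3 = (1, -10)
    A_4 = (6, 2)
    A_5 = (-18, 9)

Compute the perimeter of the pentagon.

78

|A_1A_2| = √((-8)² + (-6)²) = √100 = 10
|A_2A_3| = √((15)² + (-8)²) = √289 = 17
|A_3A_4| = √((5)² + (12)²) = √169 = 13
|A_4A_5| = √((-24)² + (7)²) = √625 = 25
|A_5A_1| = √((12)² + (-5)²) = √169 = 13
Perimeter = 10 + 17 + 13 + 25 + 13 = 78.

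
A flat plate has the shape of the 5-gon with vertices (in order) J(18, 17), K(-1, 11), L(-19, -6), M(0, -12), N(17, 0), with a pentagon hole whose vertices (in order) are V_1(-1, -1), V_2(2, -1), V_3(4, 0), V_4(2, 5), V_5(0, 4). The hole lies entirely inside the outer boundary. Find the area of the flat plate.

Outer boundary:
Apply Gauss's area formula: 2A = Σ (x_i·y_{i+1} − x_{i+1}·y_i), indices taken mod 5.
J→K: (18)(11) − (-1)(17) = 215
K→L: (-1)(-6) − (-19)(11) = 215
L→M: (-19)(-12) − (0)(-6) = 228
M→N: (0)(0) − (17)(-12) = 204
N→J: (17)(17) − (18)(0) = 289
Σ = 1151
Area = |Σ|/2 = 575.5.
Hole:
Apply the surveyor's formula: 2A = Σ (x_i·y_{i+1} − x_{i+1}·y_i), indices taken mod 5.
V_1→V_2: (-1)(-1) − (2)(-1) = 3
V_2→V_3: (2)(0) − (4)(-1) = 4
V_3→V_4: (4)(5) − (2)(0) = 20
V_4→V_5: (2)(4) − (0)(5) = 8
V_5→V_1: (0)(-1) − (-1)(4) = 4
Σ = 39
Area = |Σ|/2 = 19.5.
Net area = 575.5 − 19.5 = 556.

556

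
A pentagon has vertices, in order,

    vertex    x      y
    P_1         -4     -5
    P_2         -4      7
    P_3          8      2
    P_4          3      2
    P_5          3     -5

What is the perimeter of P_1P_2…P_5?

|P_1P_2| = √((0)² + (12)²) = √144 = 12
|P_2P_3| = √((12)² + (-5)²) = √169 = 13
|P_3P_4| = √((-5)² + (0)²) = √25 = 5
|P_4P_5| = √((0)² + (-7)²) = √49 = 7
|P_5P_1| = √((-7)² + (0)²) = √49 = 7
Perimeter = 12 + 13 + 5 + 7 + 7 = 44.

44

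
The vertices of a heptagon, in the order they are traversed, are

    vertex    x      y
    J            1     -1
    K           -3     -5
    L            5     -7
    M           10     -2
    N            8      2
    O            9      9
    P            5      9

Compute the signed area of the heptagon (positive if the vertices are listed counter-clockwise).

Apply the surveyor's formula: 2A = Σ (x_i·y_{i+1} − x_{i+1}·y_i), indices taken mod 7.
Σ = (-8) + (46) + (60) + (36) + (54) + (36) + (-14) = 210
Signed area = Σ/2 = 105 (positive ⇒ counter-clockwise traversal).

105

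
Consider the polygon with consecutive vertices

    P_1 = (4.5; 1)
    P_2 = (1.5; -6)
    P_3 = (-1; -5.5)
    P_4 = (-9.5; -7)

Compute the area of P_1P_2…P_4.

33

Apply Gauss's area formula: 2A = Σ (x_i·y_{i+1} − x_{i+1}·y_i), indices taken mod 4.
P_1→P_2: (4.5)(-6) − (1.5)(1) = -28.5
P_2→P_3: (1.5)(-5.5) − (-1)(-6) = -14.25
P_3→P_4: (-1)(-7) − (-9.5)(-5.5) = -45.25
P_4→P_1: (-9.5)(1) − (4.5)(-7) = 22
Σ = -66
Area = |Σ|/2 = 33.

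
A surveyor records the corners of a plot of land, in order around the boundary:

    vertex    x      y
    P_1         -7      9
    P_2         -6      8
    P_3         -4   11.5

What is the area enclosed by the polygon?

P_1→P_2: (-7)(8) − (-6)(9) = -2
P_2→P_3: (-6)(11.5) − (-4)(8) = -37
P_3→P_1: (-4)(9) − (-7)(11.5) = 44.5
Σ = 5.5
Area = |Σ|/2 = 2.75.

2.75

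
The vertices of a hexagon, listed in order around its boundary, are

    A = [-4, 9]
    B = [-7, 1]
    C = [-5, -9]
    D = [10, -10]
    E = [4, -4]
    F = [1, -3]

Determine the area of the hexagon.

Apply Gauss's area formula: 2A = Σ (x_i·y_{i+1} − x_{i+1}·y_i), indices taken mod 6.
Σ = (59) + (68) + (140) + (0) + (-8) + (-3) = 256
Area = |Σ|/2 = 128.

128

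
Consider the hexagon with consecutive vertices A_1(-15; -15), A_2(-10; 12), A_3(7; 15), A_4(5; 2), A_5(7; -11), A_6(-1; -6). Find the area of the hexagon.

Σ = (-330) + (-234) + (-61) + (-69) + (-53) + (-75) = -822
Area = |Σ|/2 = 411.

411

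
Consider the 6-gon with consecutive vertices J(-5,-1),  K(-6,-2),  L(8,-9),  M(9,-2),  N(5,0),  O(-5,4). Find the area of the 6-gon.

Apply the shoelace (surveyor's) formula: 2A = Σ (x_i·y_{i+1} − x_{i+1}·y_i), indices taken mod 6.
Σ = (4) + (70) + (65) + (10) + (20) + (25) = 194
Area = |Σ|/2 = 97.

97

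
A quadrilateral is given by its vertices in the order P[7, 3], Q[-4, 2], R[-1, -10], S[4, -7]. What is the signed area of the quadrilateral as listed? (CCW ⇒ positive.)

88

Cross-terms: 26, 42, 47, 61  ⇒  Σ = 176
Signed area = Σ/2 = 88 (positive ⇒ counter-clockwise traversal).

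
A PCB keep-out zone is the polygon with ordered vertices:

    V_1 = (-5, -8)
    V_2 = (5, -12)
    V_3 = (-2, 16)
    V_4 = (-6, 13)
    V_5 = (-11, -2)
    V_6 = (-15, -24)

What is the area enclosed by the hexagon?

307.5

Apply the shoelace formula: 2A = Σ (x_i·y_{i+1} − x_{i+1}·y_i), indices taken mod 6.
V_1→V_2: (-5)(-12) − (5)(-8) = 100
V_2→V_3: (5)(16) − (-2)(-12) = 56
V_3→V_4: (-2)(13) − (-6)(16) = 70
V_4→V_5: (-6)(-2) − (-11)(13) = 155
V_5→V_6: (-11)(-24) − (-15)(-2) = 234
V_6→V_1: (-15)(-8) − (-5)(-24) = 0
Σ = 615
Area = |Σ|/2 = 307.5.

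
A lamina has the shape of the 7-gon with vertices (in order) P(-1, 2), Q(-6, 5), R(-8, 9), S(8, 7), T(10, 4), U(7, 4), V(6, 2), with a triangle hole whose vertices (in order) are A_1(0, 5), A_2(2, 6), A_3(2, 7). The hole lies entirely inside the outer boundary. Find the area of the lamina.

77.5

Outer boundary:
Σ = (7) + (-14) + (-128) + (-38) + (12) + (-10) + (14) = -157
Area = |Σ|/2 = 78.5.
Hole:
Apply the surveyor's formula: 2A = Σ (x_i·y_{i+1} − x_{i+1}·y_i), indices taken mod 3.
A_1→A_2: (0)(6) − (2)(5) = -10
A_2→A_3: (2)(7) − (2)(6) = 2
A_3→A_1: (2)(5) − (0)(7) = 10
Σ = 2
Area = |Σ|/2 = 1.
Net area = 78.5 − 1 = 77.5.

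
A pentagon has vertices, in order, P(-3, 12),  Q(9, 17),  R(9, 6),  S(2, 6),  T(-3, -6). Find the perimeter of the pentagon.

|PQ| = √((12)² + (5)²) = √169 = 13
|QR| = √((0)² + (-11)²) = √121 = 11
|RS| = √((-7)² + (0)²) = √49 = 7
|ST| = √((-5)² + (-12)²) = √169 = 13
|TP| = √((0)² + (18)²) = √324 = 18
Perimeter = 13 + 11 + 7 + 13 + 18 = 62.

62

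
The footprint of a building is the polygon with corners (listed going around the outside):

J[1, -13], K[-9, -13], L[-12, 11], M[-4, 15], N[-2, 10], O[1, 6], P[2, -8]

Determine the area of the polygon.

295.5

Apply the shoelace formula: 2A = Σ (x_i·y_{i+1} − x_{i+1}·y_i), indices taken mod 7.
Σ = (-130) + (-255) + (-136) + (-10) + (-22) + (-20) + (-18) = -591
Area = |Σ|/2 = 295.5.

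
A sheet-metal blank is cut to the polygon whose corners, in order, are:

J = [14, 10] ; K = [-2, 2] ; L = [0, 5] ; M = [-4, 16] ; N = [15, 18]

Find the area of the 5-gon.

Σ = (48) + (-10) + (20) + (-312) + (-102) = -356
Area = |Σ|/2 = 178.

178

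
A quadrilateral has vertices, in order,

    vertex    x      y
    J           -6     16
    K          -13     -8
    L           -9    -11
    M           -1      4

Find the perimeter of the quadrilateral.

60

|JK| = √((-7)² + (-24)²) = √625 = 25
|KL| = √((4)² + (-3)²) = √25 = 5
|LM| = √((8)² + (15)²) = √289 = 17
|MJ| = √((-5)² + (12)²) = √169 = 13
Perimeter = 25 + 5 + 17 + 13 = 60.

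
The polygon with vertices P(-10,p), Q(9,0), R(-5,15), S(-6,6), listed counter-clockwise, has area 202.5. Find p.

-10

The doubled signed area Σ (x_i y_{i+1} − x_{i+1} y_i) is linear in p.
With p=0 it equals 255; the coefficient of p is -15 (from the two edges through P).
So -15·p + 255 = 2·202.5 = 405 ⇒ p = -10.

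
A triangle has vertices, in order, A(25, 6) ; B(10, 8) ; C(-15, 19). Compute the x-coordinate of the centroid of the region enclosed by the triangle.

Apply the shoelace (surveyor's) formula. First the cross-terms c_i = x_i·y_{i+1} − x_{i+1}·y_i:
  140, 310, -565  ⇒  2A = -115, A = -57.5.
Then Σ (x_i + x_{i+1})·c_i = -2300, so x̄ = -2300 / (6·(-57.5)) = 20/3.

20/3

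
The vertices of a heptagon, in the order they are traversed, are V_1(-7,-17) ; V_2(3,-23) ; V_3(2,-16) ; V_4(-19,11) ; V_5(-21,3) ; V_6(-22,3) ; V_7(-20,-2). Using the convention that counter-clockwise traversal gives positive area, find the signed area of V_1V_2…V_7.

V_1→V_2: (-7)(-23) − (3)(-17) = 212
V_2→V_3: (3)(-16) − (2)(-23) = -2
V_3→V_4: (2)(11) − (-19)(-16) = -282
V_4→V_5: (-19)(3) − (-21)(11) = 174
V_5→V_6: (-21)(3) − (-22)(3) = 3
V_6→V_7: (-22)(-2) − (-20)(3) = 104
V_7→V_1: (-20)(-17) − (-7)(-2) = 326
Σ = 535
Signed area = Σ/2 = 267.5 (positive ⇒ counter-clockwise traversal).

267.5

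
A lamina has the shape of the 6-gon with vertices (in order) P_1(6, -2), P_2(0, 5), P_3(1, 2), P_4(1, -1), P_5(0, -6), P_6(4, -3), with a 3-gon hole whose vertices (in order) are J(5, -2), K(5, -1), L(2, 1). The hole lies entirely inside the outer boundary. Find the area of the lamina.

23.5

Outer boundary:
Σ = (30) + (-5) + (-3) + (-6) + (24) + (10) = 50
Area = |Σ|/2 = 25.
Hole:
Σ = (5) + (7) + (-9) = 3
Area = |Σ|/2 = 1.5.
Net area = 25 − 1.5 = 23.5.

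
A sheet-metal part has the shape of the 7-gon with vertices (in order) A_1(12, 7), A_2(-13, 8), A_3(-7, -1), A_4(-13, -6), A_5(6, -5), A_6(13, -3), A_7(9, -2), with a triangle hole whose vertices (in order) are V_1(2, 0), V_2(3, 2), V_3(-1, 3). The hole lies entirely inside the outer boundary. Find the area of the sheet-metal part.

Outer boundary:
A_1→A_2: (12)(8) − (-13)(7) = 187
A_2→A_3: (-13)(-1) − (-7)(8) = 69
A_3→A_4: (-7)(-6) − (-13)(-1) = 29
A_4→A_5: (-13)(-5) − (6)(-6) = 101
A_5→A_6: (6)(-3) − (13)(-5) = 47
A_6→A_7: (13)(-2) − (9)(-3) = 1
A_7→A_1: (9)(7) − (12)(-2) = 87
Σ = 521
Area = |Σ|/2 = 260.5.
Hole:
Apply the shoelace (surveyor's) formula: 2A = Σ (x_i·y_{i+1} − x_{i+1}·y_i), indices taken mod 3.
V_1→V_2: (2)(2) − (3)(0) = 4
V_2→V_3: (3)(3) − (-1)(2) = 11
V_3→V_1: (-1)(0) − (2)(3) = -6
Σ = 9
Area = |Σ|/2 = 4.5.
Net area = 260.5 − 4.5 = 256.

256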